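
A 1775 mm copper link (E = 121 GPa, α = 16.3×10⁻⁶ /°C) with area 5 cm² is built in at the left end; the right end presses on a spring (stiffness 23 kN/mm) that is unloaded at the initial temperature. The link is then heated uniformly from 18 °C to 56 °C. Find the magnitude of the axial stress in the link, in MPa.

Free thermal expansion: δ_free = αΔT L = 16.3×10⁻⁶ × 38 × 1775 = 1.099 mm.
Let P be the compressive force at the spring. The link shortens elastically by PL/(AE) and the spring compresses by P/k; together these equal δ_free.
So P = δ_free / [L/(AE) + 1/k] = 1.099 / [ 1775/(500×121×10³) + 1/(23×10³) ].
P = 1.099 / 7.282×10⁻⁵ = 15100 N.
σ = P/A = 15100/500 = 30.2 MPa.

σ ≈ 30.2 MPa (compressive)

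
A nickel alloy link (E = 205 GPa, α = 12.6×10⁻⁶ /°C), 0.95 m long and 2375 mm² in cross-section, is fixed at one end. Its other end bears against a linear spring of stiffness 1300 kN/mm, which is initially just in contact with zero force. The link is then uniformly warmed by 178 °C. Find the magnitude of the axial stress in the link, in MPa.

σ ≈ 330 MPa (compressive)

Free thermal expansion: δ_free = αΔT L = 12.6×10⁻⁶ × 178 × 950 = 2.131 mm.
Let P be the compressive force at the spring. The link shortens elastically by PL/(AE) and the spring compresses by P/k; together these equal δ_free.
So P = δ_free / [L/(AE) + 1/k] = 2.131 / [ 950/(2375×205×10³) + 1/(1300×10³) ].
P = 2.131 / 2.72×10⁻⁶ = 783200 N.
σ = P/A = 783200/2375 = 329.8 MPa.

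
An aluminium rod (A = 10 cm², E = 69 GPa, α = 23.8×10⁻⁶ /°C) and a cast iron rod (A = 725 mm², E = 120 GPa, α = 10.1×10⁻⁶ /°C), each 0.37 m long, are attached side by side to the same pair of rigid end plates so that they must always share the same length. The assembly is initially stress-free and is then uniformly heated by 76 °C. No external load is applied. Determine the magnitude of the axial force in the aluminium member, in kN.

Equilibrium of a rigid end plate with no external load gives equal and opposite internal forces ±P in the two members. Since α_{aluminium} > α_{cast iron}, heating drives the aluminium into compression and the cast iron into tension.
Setting the final lengths equal and cancelling L: (α₁ − α₂)ΔT = P/(A₁E₁) + P/(A₂E₂).
|α₁ − α₂|·ΔT = 13.7×10⁻⁶ × 76 = 0.001041.
1/(A₁E₁) + 1/(A₂E₂) = 1/(1000×69×10³) + 1/(725×120×10³) = 2.599×10⁻⁸ N⁻¹.
P = 0.001041 / 2.599×10⁻⁸ = 40070 N = 40.07 kN.

P ≈ 40.1 kN (compressive in the aluminium)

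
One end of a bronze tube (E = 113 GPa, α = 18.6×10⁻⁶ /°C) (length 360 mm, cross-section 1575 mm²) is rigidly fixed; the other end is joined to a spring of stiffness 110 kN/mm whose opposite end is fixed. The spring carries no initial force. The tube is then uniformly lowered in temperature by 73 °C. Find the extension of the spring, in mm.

If the spring were absent the tube would shorten by αΔT L = 18.6×10⁻⁶ × 73 × 360 = 0.4888 mm.
Let P be the tensile force in the spring. The tube extends elastically by PL/(AE) and the spring stretches by P/k; together these equal δ_free.
So P = δ_free / [L/(AE) + 1/k] = 0.4888 / [ 360/(1575×113×10³) + 1/(110×10³) ].
P = 0.4888 / 1.111×10⁻⁵ = 43980 N.
Spring extension = P/k = 43980/(110×10³) = 0.3998 mm.

δ ≈ 0.4 mm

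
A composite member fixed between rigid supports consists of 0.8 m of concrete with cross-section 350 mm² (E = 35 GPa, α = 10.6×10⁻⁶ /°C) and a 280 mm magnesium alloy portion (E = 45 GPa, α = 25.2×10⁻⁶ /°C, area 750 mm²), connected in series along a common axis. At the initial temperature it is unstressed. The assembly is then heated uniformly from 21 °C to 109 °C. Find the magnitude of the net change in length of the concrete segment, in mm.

Free thermal expansion of the whole bar: Σ αᵢΔT Lᵢ = 10.6×10⁻⁶×88×800 + 25.2×10⁻⁶×88×280 = 1.367 mm.
Since the ends are fixed, an axial force P builds up, equal in every segment, with P · Σ Lᵢ/(AᵢEᵢ) = δ_free.
Σ Lᵢ/(AᵢEᵢ) = 800/(350×35×10³) + 280/(750×45×10³) = 7.36×10⁻⁵ mm/N.
P = 1.367 / 7.36×10⁻⁵ = 18580 N = 18.58 kN, compressive.
For the concrete segment, free thermal change = 10.6×10⁻⁶×88×800 = 0.7462 mm and elastic change from P = 18580×800/(350×35×10³) = 1.213 mm; these oppose, so the net change is 0.467 mm (segment shortens).

|ΔL| ≈ 0.467 mm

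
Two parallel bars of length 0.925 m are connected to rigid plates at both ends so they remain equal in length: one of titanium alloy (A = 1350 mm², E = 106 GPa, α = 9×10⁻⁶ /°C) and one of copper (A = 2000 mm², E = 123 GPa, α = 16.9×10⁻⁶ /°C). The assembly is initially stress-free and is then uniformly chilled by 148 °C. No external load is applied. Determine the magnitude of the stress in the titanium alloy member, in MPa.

Equilibrium of a rigid end plate with no external load gives equal and opposite internal forces ±P in the two members. Since α_{copper} > α_{titanium alloy}, cooling drives the copper into tension and the titanium alloy into compression.
Compatibility of the two members (thermal + elastic change equal): (α₁ − α₂)ΔT = P·[1/(A₁E₁) + 1/(A₂E₂)].
|α₁ − α₂|·ΔT = 7.9×10⁻⁶ × 148 = 0.001169.
1/(A₁E₁) + 1/(A₂E₂) = 1/(1350×106×10³) + 1/(2000×123×10³) = 1.105×10⁻⁸ N⁻¹.
P = 0.001169 / 1.105×10⁻⁸ = 105800 N = 105.8 kN.
σ_{titanium alloy} = P/A₁ = 105800/1350 = 78.36 MPa, compressive.

σ ≈ 78.4 MPa (compressive)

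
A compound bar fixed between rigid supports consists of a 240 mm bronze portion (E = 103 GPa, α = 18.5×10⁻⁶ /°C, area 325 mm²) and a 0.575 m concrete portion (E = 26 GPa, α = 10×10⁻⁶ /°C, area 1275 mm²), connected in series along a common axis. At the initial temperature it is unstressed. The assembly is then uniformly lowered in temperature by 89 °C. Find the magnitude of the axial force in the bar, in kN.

P ≈ 37 kN (tensile)

Free thermal contraction of the whole bar: Σ αᵢΔT Lᵢ = 18.5×10⁻⁶×89×240 + 10×10⁻⁶×89×575 = 0.9069 mm.
The walls prevent any net length change, so an axial force P (same in every segment) develops. Compatibility: P · Σ Lᵢ/(AᵢEᵢ) = δ_free.
The series flexibility is Σ Lᵢ/(AᵢEᵢ) = 240/(325×103×10³) + 575/(1275×26×10³) = 2.451×10⁻⁵ mm/N.
P = 0.9069 / 2.451×10⁻⁵ = 36990 N = 36.99 kN, tensile.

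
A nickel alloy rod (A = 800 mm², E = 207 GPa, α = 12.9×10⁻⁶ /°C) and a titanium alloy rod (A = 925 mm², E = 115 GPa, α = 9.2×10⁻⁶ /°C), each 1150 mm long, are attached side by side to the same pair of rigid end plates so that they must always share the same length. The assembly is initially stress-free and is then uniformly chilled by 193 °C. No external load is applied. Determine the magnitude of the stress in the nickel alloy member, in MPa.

σ ≈ 57.8 MPa (tensile)

The nickel alloy has the larger α, so on cooling it would change length more than the titanium alloy if both were free. The rigid plates force a common final length, so the nickel alloy is put into tension and the titanium alloy into compression, with equal and opposite forces P (no external load).
Setting the final lengths equal and cancelling L: (α₁ − α₂)ΔT = P/(A₁E₁) + P/(A₂E₂).
|α₁ − α₂|·ΔT = 3.7×10⁻⁶ × 193 = 0.0007141.
1/(A₁E₁) + 1/(A₂E₂) = 1/(800×207×10³) + 1/(925×115×10³) = 1.544×10⁻⁸ N⁻¹.
P = 0.0007141 / 1.544×10⁻⁸ = 46250 N = 46.25 kN.
σ_{nickel alloy} = P/A₁ = 46250/800 = 57.81 MPa, tensile.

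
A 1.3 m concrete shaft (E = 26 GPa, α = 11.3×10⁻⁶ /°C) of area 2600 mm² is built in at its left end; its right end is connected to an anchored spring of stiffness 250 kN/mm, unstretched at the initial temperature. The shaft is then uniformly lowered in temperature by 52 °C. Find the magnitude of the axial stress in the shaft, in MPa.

The unrestrained thermal change is αΔT L = 11.3×10⁻⁶ × 52 × 1300 = 0.7639 mm.
Let P be the tensile force in the spring. The shaft extends elastically by PL/(AE) and the spring stretches by P/k; together these equal δ_free.
So P = δ_free / [L/(AE) + 1/k] = 0.7639 / [ 1300/(2600×26×10³) + 1/(250×10³) ].
P = 0.7639 / 2.323×10⁻⁵ = 32880 N.
σ = P/A = 32880/2600 = 12.65 MPa.

σ ≈ 12.6 MPa (tensile)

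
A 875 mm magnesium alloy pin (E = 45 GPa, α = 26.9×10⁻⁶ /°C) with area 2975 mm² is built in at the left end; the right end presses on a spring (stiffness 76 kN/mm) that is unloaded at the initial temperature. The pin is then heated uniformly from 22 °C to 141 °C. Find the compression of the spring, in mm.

The unrestrained thermal change is αΔT L = 26.9×10⁻⁶ × 119 × 875 = 2.801 mm.
Let P be the compressive force at the spring. The pin shortens elastically by PL/(AE) and the spring compresses by P/k; together these equal δ_free.
P [ L/(AE) + 1/k ] = δ_free → P [ 875/(2975×45×10³) + 1/(76×10³) ] = 2.801.
P = 2.801 / 1.969×10⁻⁵ = 142200 N.
Spring compression = P/k = 142200/(76×10³) = 1.871 mm.

δ ≈ 1.87 mm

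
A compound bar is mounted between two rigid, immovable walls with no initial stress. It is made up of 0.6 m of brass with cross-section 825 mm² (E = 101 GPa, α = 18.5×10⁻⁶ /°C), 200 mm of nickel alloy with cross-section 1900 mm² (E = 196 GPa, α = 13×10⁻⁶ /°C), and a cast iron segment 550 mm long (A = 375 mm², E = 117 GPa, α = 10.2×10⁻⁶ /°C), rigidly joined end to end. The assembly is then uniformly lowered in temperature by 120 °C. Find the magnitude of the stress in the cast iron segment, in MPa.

σ ≈ 305 MPa (tensile)

With the walls removed the bar would change length by δ_free = Σ αᵢΔT Lᵢ = 18.5×10⁻⁶×120×600 + 13×10⁻⁶×120×200 + 10.2×10⁻⁶×120×550 = 2.317 mm.
The walls prevent any net length change, so an axial force P (same in every segment) develops. Compatibility: P · Σ Lᵢ/(AᵢEᵢ) = δ_free.
Σ Lᵢ/(AᵢEᵢ) = 600/(825×101×10³) + 200/(1900×196×10³) + 550/(375×117×10³) = 2.027×10⁻⁵ mm/N.
P = 2.317 / 2.027×10⁻⁵ = 114300 N = 114.3 kN, tensile.
σ_{cast iron} = P / A = 114300 / 375 = 304.8 MPa.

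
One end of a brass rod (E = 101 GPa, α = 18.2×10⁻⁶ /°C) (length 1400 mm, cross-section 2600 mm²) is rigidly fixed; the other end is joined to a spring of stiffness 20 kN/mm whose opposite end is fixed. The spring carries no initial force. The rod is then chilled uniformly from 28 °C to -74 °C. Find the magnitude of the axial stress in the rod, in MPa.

σ ≈ 18.1 MPa (tensile)

Free thermal contraction: δ_free = αΔT L = 18.2×10⁻⁶ × 102 × 1400 = 2.599 mm.
With a force P in the spring, the elastic change of the rod is PL/(AE) and that of the spring is P/k; compatibility requires their sum to equal δ_free.
P [ L/(AE) + 1/k ] = δ_free → P [ 1400/(2600×101×10³) + 1/(20×10³) ] = 2.599.
P = 2.599 / 5.533×10⁻⁵ = 46970 N.
σ = P/A = 46970/2600 = 18.07 MPa.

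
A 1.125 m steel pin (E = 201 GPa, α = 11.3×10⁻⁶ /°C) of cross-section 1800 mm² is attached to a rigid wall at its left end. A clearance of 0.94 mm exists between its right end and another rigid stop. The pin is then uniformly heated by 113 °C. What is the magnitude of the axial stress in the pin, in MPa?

Free thermal elongation = αΔT L = 11.3×10⁻⁶ × 113 × 1125 = 1.437 mm.
The gap closes (δ_free > 0.94 mm) and the wall then resists a further 1.437 − 0.94 = 0.4965 mm of expansion.
Compatibility: PL/(AE) = 0.4965 mm, so σ = P/A = E × (0.4965/1125) = 88.71 MPa.

σ ≈ 88.7 MPa (compressive)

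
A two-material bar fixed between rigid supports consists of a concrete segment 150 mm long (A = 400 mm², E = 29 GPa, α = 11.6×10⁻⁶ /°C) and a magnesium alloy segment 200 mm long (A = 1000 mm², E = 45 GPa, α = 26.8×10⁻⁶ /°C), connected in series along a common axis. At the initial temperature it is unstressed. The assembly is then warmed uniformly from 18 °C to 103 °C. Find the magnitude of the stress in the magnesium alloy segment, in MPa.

If the supports were absent, the total length change would be Σ αᵢΔT Lᵢ = 11.6×10⁻⁶×85×150 + 26.8×10⁻⁶×85×200 = 0.6035 mm.
The rigid supports impose zero overall length change; the single axial force P common to all segments must satisfy P Σ Lᵢ/(AᵢEᵢ) = δ_free.
Σ Lᵢ/(AᵢEᵢ) = 150/(400×29×10³) + 200/(1000×45×10³) = 1.738×10⁻⁵ mm/N.
P = 0.6035 / 1.738×10⁻⁵ = 34730 N = 34.73 kN, compressive.
σ_{magnesium alloy} = P / A = 34730 / 1000 = 34.73 MPa.

σ ≈ 34.7 MPa (compressive)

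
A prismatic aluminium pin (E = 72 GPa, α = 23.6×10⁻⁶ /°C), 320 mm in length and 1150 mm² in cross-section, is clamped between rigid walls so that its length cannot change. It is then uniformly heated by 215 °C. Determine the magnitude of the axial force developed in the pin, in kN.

P ≈ 420 kN (compressive)

Full restraint means ε = 0, so the stress is σ = EαΔT = 72×10³ × 23.6×10⁻⁶ × 215 = 365.3 MPa.
P = AEαΔT = 1150 × 72×10³ × 23.6×10⁻⁶ × 215 = 420.1 kN (compressive).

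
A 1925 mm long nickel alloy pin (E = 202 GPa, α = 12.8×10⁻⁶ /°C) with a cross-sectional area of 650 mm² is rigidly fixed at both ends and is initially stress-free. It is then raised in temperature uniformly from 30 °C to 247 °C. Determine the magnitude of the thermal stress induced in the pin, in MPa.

Because both ends are immovable the net strain is zero, and the suppressed thermal strain is αΔT = 12.8×10⁻⁶ × 217 = 2777.6×10⁻⁶.
σ = EαΔT = 202×10³ × 12.8×10⁻⁶ × 217 = 561.1 MPa (compressive; the pin is trying to expand).

σ ≈ 561 MPa (compressive)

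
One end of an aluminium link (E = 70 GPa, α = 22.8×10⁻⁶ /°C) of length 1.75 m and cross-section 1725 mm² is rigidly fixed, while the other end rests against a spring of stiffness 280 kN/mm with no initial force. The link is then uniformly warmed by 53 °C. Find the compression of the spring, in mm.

The unrestrained thermal change is αΔT L = 22.8×10⁻⁶ × 53 × 1750 = 2.115 mm.
Let P be the compressive force at the spring. The link shortens elastically by PL/(AE) and the spring compresses by P/k; together these equal δ_free.
So P = δ_free / [L/(AE) + 1/k] = 2.115 / [ 1750/(1725×70×10³) + 1/(280×10³) ].
P = 2.115 / 1.806×10⁻⁵ = 117100 N.
Spring compression = P/k = 117100/(280×10³) = 0.4181 mm.

δ ≈ 0.418 mm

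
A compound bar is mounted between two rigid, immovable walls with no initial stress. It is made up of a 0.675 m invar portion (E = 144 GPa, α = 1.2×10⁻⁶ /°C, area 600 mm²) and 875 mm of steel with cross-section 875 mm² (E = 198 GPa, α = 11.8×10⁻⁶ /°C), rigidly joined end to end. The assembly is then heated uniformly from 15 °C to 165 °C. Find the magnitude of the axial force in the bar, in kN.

If the supports were absent, the total length change would be Σ αᵢΔT Lᵢ = 1.2×10⁻⁶×150×675 + 11.8×10⁻⁶×150×875 = 1.67 mm.
The rigid supports impose zero overall length change; the single axial force P common to all segments must satisfy P Σ Lᵢ/(AᵢEᵢ) = δ_free.
Σ Lᵢ/(AᵢEᵢ) = 675/(600×144×10³) + 875/(875×198×10³) = 1.286×10⁻⁵ mm/N.
So P = 1.67 / 1.286×10⁻⁵ = 129.8 kN, compressive.

P ≈ 130 kN (compressive)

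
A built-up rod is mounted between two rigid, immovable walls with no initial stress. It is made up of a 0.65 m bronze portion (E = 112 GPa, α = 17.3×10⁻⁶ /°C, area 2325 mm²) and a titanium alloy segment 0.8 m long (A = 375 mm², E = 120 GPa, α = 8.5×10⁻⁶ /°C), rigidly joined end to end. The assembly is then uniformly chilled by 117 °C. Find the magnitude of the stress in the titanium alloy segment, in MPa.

If the supports were absent, the total length change would be Σ αᵢΔT Lᵢ = 17.3×10⁻⁶×117×650 + 8.5×10⁻⁶×117×800 = 2.111 mm.
Since the ends are fixed, an axial force P builds up, equal in every segment, with P · Σ Lᵢ/(AᵢEᵢ) = δ_free.
Σ Lᵢ/(AᵢEᵢ) = 650/(2325×112×10³) + 800/(375×120×10³) = 2.027×10⁻⁵ mm/N.
P = 2.111 / 2.027×10⁻⁵ = 104100 N = 104.1 kN, tensile.
σ_{titanium alloy} = P / A = 104100 / 375 = 277.7 MPa.

σ ≈ 278 MPa (tensile)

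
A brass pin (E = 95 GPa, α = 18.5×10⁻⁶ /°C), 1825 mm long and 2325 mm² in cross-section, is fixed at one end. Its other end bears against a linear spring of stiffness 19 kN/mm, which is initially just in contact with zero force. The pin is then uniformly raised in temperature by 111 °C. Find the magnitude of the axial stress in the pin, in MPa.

σ ≈ 26.5 MPa (compressive)

The unrestrained thermal change is αΔT L = 18.5×10⁻⁶ × 111 × 1825 = 3.748 mm.
Let P be the compressive force at the spring. The pin shortens elastically by PL/(AE) and the spring compresses by P/k; together these equal δ_free.
P [ L/(AE) + 1/k ] = δ_free → P [ 1825/(2325×95×10³) + 1/(19×10³) ] = 3.748.
P = 3.748 / 6.089×10⁻⁵ = 61540 N.
σ = P/A = 61540/2325 = 26.47 MPa.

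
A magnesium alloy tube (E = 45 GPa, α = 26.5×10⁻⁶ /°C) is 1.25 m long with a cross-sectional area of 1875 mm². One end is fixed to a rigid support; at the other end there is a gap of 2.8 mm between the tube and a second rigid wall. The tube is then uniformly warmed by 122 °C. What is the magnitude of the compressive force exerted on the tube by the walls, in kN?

If the wall were absent the tube would grow by αΔT L = 26.5×10⁻⁶ × 122 × 1250 = 4.041 mm.
The gap closes (δ_free > 2.8 mm) and the wall then resists a further 4.041 − 2.8 = 1.241 mm of expansion.
So σ = E(δ_free − g)/L = 45×10³ × 1.241/1250 = 44.69 MPa.
P = σA = 44.69 × 1875 = 83.78 kN.

P ≈ 83.8 kN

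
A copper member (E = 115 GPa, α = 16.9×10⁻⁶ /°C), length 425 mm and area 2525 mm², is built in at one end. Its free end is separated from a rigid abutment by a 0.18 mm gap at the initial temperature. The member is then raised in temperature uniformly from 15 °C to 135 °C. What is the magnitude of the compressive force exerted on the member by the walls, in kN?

P ≈ 466 kN

Unrestrained expansion: δ_free = αΔT L = 16.9×10⁻⁶ × 120 × 425 = 0.8619 mm.
The gap closes (δ_free > 0.18 mm) and the wall then resists a further 0.8619 − 0.18 = 0.6819 mm of expansion.
That suppressed elongation corresponds to σ = E·Δ/L = 115×10³ × 0.6819/425 = 184.5 MPa.
Force on the wall = σA = 184.5 × 2525 mm² = 465.9 kN.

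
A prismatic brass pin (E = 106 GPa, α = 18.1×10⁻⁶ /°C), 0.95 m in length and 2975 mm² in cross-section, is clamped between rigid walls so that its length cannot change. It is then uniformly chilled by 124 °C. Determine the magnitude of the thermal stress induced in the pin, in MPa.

σ ≈ 238 MPa (tensile)

Because both ends are immovable the net strain is zero, and the suppressed thermal strain is αΔT = 18.1×10⁻⁶ × 124 = 2244.4×10⁻⁶.
Hence σ = E·αΔT = 106×10³ × 2244.4×10⁻⁶ = 237.9 MPa, tensile.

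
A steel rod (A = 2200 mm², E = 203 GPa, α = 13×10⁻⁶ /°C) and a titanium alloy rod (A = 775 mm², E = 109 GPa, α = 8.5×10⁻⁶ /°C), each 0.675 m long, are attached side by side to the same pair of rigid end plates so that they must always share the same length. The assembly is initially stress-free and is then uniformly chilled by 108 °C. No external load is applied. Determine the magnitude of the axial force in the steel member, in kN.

P ≈ 34.5 kN (tensile in the steel)

Both members must finish at the same length. With the larger α, the steel tends to over-contract; the plates restrain it, putting the steel in tension and the titanium alloy in compression. With no external load the two internal forces are equal and opposite, magnitude P.
Setting the final lengths equal and cancelling L: (α₁ − α₂)ΔT = P/(A₁E₁) + P/(A₂E₂).
|α₁ − α₂|·ΔT = 4.5×10⁻⁶ × 108 = 0.000486.
1/(A₁E₁) + 1/(A₂E₂) = 1/(2200×203×10³) + 1/(775×109×10³) = 1.408×10⁻⁸ N⁻¹.
So P = 0.000486 / 1.408×10⁻⁸ = 34.52 kN.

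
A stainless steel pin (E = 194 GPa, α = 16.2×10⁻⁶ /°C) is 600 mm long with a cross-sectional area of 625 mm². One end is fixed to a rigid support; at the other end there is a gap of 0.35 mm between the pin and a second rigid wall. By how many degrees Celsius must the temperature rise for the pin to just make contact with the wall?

Contact occurs when the free expansion equals the gap: αΔT L = 0.35 mm.
ΔT = 0.35 / (16.2×10⁻⁶ × 600) = 36.01 °C.

ΔT ≈ 36 °C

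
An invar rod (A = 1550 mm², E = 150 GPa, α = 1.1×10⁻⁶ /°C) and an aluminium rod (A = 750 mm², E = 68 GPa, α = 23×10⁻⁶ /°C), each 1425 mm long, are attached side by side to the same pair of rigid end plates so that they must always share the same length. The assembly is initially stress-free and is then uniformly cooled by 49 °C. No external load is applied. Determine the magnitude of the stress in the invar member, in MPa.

The aluminium has the larger α, so on cooling it would change length more than the invar if both were free. The rigid plates force a common final length, so the aluminium is put into tension and the invar into compression, with equal and opposite forces P (no external load).
Compatibility of the two members (thermal + elastic change equal): (α₁ − α₂)ΔT = P·[1/(A₁E₁) + 1/(A₂E₂)].
|α₁ − α₂|·ΔT = 21.9×10⁻⁶ × 49 = 0.001073.
1/(A₁E₁) + 1/(A₂E₂) = 1/(1550×150×10³) + 1/(750×68×10³) = 2.391×10⁻⁸ N⁻¹.
So P = 0.001073 / 2.391×10⁻⁸ = 44.88 kN.
σ_{invar} = P/A₁ = 44880/1550 = 28.96 MPa, compressive.

σ ≈ 29 MPa (compressive)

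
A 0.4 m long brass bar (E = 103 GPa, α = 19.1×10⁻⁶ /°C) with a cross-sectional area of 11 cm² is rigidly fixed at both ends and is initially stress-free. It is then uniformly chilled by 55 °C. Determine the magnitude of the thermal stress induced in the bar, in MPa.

Because both ends are immovable the net strain is zero, and the suppressed thermal strain is αΔT = 19.1×10⁻⁶ × 55 = 1050.5×10⁻⁶.
Hence σ = E·αΔT = 103×10³ × 1050.5×10⁻⁶ = 108.2 MPa, tensile.

σ ≈ 108 MPa (tensile)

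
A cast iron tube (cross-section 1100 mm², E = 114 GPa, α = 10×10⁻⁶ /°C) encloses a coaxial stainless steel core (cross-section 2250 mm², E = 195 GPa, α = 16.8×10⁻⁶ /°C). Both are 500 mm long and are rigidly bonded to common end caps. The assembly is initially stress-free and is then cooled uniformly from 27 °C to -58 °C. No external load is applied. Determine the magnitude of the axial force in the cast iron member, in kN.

Both members must finish at the same length. With the larger α, the stainless steel tends to over-contract; the plates restrain it, putting the stainless steel in tension and the cast iron in compression. With no external load the two internal forces are equal and opposite, magnitude P.
Compatibility of the two members (thermal + elastic change equal): (α₁ − α₂)ΔT = P·[1/(A₁E₁) + 1/(A₂E₂)].
|α₁ − α₂|·ΔT = 6.8×10⁻⁶ × 85 = 0.000578.
1/(A₁E₁) + 1/(A₂E₂) = 1/(1100×114×10³) + 1/(2250×195×10³) = 1.025×10⁻⁸ N⁻¹.
So P = 0.000578 / 1.025×10⁻⁸ = 56.37 kN.

P ≈ 56.4 kN (compressive in the cast iron)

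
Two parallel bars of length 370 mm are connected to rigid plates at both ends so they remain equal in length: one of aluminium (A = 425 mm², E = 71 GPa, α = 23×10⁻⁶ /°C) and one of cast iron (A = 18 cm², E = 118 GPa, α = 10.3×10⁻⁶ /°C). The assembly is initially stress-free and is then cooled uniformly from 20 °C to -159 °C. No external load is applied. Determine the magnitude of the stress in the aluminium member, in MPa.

Both members must finish at the same length. With the larger α, the aluminium tends to over-contract; the plates restrain it, putting the aluminium in tension and the cast iron in compression. With no external load the two internal forces are equal and opposite, magnitude P.
Equating the net (thermal + elastic) strains gives |α₁ − α₂|·ΔT = P·[1/(A₁E₁) + 1/(A₂E₂)].
|α₁ − α₂|·ΔT = 12.7×10⁻⁶ × 179 = 0.002273.
1/(A₁E₁) + 1/(A₂E₂) = 1/(425×71×10³) + 1/(1800×118×10³) = 3.785×10⁻⁸ N⁻¹.
So P = 0.002273 / 3.785×10⁻⁸ = 60.06 kN.
σ_{aluminium} = P/A₁ = 60060/425 = 141.3 MPa, tensile.

σ ≈ 141 MPa (tensile)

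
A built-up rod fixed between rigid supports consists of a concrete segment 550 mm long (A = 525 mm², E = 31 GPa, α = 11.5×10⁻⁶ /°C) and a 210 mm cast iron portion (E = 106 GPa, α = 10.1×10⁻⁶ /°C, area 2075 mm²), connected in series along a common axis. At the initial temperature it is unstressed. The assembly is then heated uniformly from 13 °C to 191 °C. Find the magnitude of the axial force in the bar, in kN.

P ≈ 43.3 kN (compressive)

Free thermal expansion of the whole bar: Σ αᵢΔT Lᵢ = 11.5×10⁻⁶×178×550 + 10.1×10⁻⁶×178×210 = 1.503 mm.
Since the ends are fixed, an axial force P builds up, equal in every segment, with P · Σ Lᵢ/(AᵢEᵢ) = δ_free.
The series flexibility is Σ Lᵢ/(AᵢEᵢ) = 550/(525×31×10³) + 210/(2075×106×10³) = 3.475×10⁻⁵ mm/N.
So P = 1.503 / 3.475×10⁻⁵ = 43.26 kN, compressive.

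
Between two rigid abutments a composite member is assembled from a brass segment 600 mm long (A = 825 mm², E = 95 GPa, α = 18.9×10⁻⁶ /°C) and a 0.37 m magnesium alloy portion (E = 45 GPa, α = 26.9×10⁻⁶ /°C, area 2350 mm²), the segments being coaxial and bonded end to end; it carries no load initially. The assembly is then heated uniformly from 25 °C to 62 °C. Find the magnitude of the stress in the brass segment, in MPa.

Free thermal expansion of the whole bar: Σ αᵢΔT Lᵢ = 18.9×10⁻⁶×37×600 + 26.9×10⁻⁶×37×370 = 0.7878 mm.
Since the ends are fixed, an axial force P builds up, equal in every segment, with P · Σ Lᵢ/(AᵢEᵢ) = δ_free.
Σ Lᵢ/(AᵢEᵢ) = 600/(825×95×10³) + 370/(2350×45×10³) = 1.115×10⁻⁵ mm/N.
Hence P = δ_free / Σ(L/AE) = 0.7878/1.115×10⁻⁵ = 70.63 kN (compressive).
σ_{brass} = P / A = 70630 / 825 = 85.61 MPa.

σ ≈ 85.6 MPa (compressive)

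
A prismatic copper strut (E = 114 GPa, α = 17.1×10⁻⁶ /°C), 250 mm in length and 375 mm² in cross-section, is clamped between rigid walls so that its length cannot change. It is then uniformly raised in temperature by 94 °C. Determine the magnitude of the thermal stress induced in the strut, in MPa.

With length fixed, the mechanical strain must cancel the thermal strain αΔT = 17.1×10⁻⁶ × 94 = 1607.4×10⁻⁶.
Hence σ = E·αΔT = 114×10³ × 1607.4×10⁻⁶ = 183.2 MPa, compressive.

σ ≈ 183 MPa (compressive)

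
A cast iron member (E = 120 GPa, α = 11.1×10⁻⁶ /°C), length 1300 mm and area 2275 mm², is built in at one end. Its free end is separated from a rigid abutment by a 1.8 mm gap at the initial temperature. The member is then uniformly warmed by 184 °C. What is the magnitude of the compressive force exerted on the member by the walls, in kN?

P ≈ 180 kN

Unrestrained expansion: δ_free = αΔT L = 11.1×10⁻⁶ × 184 × 1300 = 2.655 mm.
This exceeds the 1.8 mm gap, so the wall pushes back. The portion of expansion that must be recovered elastically is δ_free − gap = 2.655 − 1.8 = 0.8551 mm.
That suppressed elongation corresponds to σ = E·Δ/L = 120×10³ × 0.8551/1300 = 78.93 MPa.
Force on the wall = σA = 78.93 × 2275 mm² = 179.6 kN.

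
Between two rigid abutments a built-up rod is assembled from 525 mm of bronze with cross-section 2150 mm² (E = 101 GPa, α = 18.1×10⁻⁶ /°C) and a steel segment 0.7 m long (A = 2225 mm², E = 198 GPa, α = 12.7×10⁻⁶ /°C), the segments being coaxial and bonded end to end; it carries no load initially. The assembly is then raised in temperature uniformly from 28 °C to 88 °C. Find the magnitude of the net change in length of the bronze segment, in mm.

Free thermal expansion of the whole bar: Σ αᵢΔT Lᵢ = 18.1×10⁻⁶×60×525 + 12.7×10⁻⁶×60×700 = 1.104 mm.
The rigid supports impose zero overall length change; the single axial force P common to all segments must satisfy P Σ Lᵢ/(AᵢEᵢ) = δ_free.
The series flexibility is Σ Lᵢ/(AᵢEᵢ) = 525/(2150×101×10³) + 700/(2225×198×10³) = 4.007×10⁻⁶ mm/N.
Hence P = δ_free / Σ(L/AE) = 1.104/4.007×10⁻⁶ = 275.4 kN (compressive).
For the bronze segment, free thermal change = 18.1×10⁻⁶×60×525 = 0.5701 mm and elastic change from P = 275400×525/(2150×101×10³) = 0.6659 mm; these oppose, so the net change is 0.0958 mm (segment shortens).

|ΔL| ≈ 0.0958 mm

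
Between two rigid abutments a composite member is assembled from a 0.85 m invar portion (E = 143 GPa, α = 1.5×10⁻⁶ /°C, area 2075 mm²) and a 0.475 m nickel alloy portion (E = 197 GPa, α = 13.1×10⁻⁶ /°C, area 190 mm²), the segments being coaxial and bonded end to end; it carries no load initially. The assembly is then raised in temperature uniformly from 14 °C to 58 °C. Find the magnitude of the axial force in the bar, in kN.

P ≈ 21.2 kN (compressive)

With the walls removed the bar would change length by δ_free = Σ αᵢΔT Lᵢ = 1.5×10⁻⁶×44×850 + 13.1×10⁻⁶×44×475 = 0.3299 mm.
The rigid supports impose zero overall length change; the single axial force P common to all segments must satisfy P Σ Lᵢ/(AᵢEᵢ) = δ_free.
The series flexibility is Σ Lᵢ/(AᵢEᵢ) = 850/(2075×143×10³) + 475/(190×197×10³) = 1.555×10⁻⁵ mm/N.
So P = 0.3299 / 1.555×10⁻⁵ = 21.21 kN, compressive.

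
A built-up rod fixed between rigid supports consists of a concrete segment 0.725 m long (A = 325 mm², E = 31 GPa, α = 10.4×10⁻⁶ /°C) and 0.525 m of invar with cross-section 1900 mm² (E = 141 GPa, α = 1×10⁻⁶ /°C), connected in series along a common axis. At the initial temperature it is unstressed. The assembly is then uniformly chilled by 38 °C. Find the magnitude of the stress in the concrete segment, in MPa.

With the walls removed the bar would change length by δ_free = Σ αᵢΔT Lᵢ = 10.4×10⁻⁶×38×725 + 1×10⁻⁶×38×525 = 0.3065 mm.
Since the ends are fixed, an axial force P builds up, equal in every segment, with P · Σ Lᵢ/(AᵢEᵢ) = δ_free.
Σ Lᵢ/(AᵢEᵢ) = 725/(325×31×10³) + 525/(1900×141×10³) = 7.392×10⁻⁵ mm/N.
So P = 0.3065 / 7.392×10⁻⁵ = 4.146 kN, tensile.
σ_{concrete} = P / A = 4146 / 325 = 12.76 MPa.

σ ≈ 12.8 MPa (tensile)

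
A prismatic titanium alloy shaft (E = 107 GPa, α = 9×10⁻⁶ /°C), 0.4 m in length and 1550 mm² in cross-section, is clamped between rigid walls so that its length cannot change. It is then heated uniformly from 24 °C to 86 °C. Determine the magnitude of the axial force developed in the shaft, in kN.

P ≈ 92.5 kN (compressive)

Full restraint means ε = 0, so the stress is σ = EαΔT = 107×10³ × 9×10⁻⁶ × 62 = 59.71 MPa.
P = AEαΔT = 1550 × 107×10³ × 9×10⁻⁶ × 62 = 92.54 kN (compressive).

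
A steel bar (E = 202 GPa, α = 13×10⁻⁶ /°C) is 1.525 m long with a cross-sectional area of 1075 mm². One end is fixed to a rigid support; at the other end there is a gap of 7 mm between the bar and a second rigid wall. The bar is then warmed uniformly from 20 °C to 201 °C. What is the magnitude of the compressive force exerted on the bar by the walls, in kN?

If the wall were absent the bar would grow by αΔT L = 13×10⁻⁶ × 181 × 1525 = 3.588 mm.
This is smaller than the 7 mm clearance, so the bar expands freely without reaching the stop — the stress is zero.

P ≈ 0 kN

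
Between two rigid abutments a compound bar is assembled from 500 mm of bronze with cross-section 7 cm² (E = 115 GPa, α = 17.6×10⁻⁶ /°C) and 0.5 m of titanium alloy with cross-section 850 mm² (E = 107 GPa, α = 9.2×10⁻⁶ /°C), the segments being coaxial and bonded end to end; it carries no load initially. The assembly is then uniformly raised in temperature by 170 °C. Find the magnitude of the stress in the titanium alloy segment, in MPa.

σ ≈ 229 MPa (compressive)

If the supports were absent, the total length change would be Σ αᵢΔT Lᵢ = 17.6×10⁻⁶×170×500 + 9.2×10⁻⁶×170×500 = 2.278 mm.
The rigid supports impose zero overall length change; the single axial force P common to all segments must satisfy P Σ Lᵢ/(AᵢEᵢ) = δ_free.
Σ Lᵢ/(AᵢEᵢ) = 500/(700×115×10³) + 500/(850×107×10³) = 1.171×10⁻⁵ mm/N.
So P = 2.278 / 1.171×10⁻⁵ = 194.6 kN, compressive.
σ_{titanium alloy} = P / A = 194600 / 850 = 228.9 MPa.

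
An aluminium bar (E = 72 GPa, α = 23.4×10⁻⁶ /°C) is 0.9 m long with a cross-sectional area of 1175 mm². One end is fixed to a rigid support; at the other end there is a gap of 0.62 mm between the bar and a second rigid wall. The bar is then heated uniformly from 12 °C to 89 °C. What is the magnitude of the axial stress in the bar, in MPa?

Free thermal elongation = αΔT L = 23.4×10⁻⁶ × 77 × 900 = 1.622 mm.
After closing the 0.62 mm clearance, 1.622 − 0.62 = 1.002 mm of expansion remains to be suppressed by the wall.
That suppressed elongation corresponds to σ = E·Δ/L = 72×10³ × 1.002/900 = 80.13 MPa.

σ ≈ 80.1 MPa (compressive)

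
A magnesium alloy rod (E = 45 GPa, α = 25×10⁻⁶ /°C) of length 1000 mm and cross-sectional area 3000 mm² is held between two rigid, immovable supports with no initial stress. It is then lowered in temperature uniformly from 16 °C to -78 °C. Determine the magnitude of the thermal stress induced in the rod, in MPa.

σ ≈ 106 MPa (tensile)

With length fixed, the mechanical strain must cancel the thermal strain αΔT = 25×10⁻⁶ × 94 = 2350×10⁻⁶.
The stress required to suppress this strain is σ = Eε = 45×10³ × 2350×10⁻⁶ = 105.8 MPa, tensile since the rod is trying to contract.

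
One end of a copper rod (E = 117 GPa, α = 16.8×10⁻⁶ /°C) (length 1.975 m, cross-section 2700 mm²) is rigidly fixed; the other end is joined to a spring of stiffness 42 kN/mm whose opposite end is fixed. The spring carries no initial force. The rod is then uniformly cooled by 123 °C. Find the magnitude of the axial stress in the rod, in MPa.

Free thermal contraction: δ_free = αΔT L = 16.8×10⁻⁶ × 123 × 1975 = 4.081 mm.
With a force P in the spring, the elastic change of the rod is PL/(AE) and that of the spring is P/k; compatibility requires their sum to equal δ_free.
P [ L/(AE) + 1/k ] = δ_free → P [ 1975/(2700×117×10³) + 1/(42×10³) ] = 4.081.
P = 4.081 / 3.006×10⁻⁵ = 135800 N.
σ = P/A = 135800/2700 = 50.28 MPa.

σ ≈ 50.3 MPa (tensile)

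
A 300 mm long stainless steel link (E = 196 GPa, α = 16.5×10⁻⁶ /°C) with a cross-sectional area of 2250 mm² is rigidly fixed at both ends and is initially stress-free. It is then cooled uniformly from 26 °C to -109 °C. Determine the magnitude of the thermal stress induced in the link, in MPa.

The supports are rigid, so the total axial strain is zero. The restrained thermal strain is ε = αΔT = 16.5×10⁻⁶ × 135 = 2227.5×10⁻⁶.
σ = EαΔT = 196×10³ × 16.5×10⁻⁶ × 135 = 436.6 MPa (tensile; the link is trying to contract).

σ ≈ 437 MPa (tensile)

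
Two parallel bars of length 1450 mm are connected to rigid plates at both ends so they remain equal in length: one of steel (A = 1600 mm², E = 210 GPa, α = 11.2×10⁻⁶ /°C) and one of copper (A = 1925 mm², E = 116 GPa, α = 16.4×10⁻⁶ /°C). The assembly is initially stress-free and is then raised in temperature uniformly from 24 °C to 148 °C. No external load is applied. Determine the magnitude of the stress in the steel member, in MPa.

Both members must finish at the same length. With the larger α, the copper tends to over-expand; the plates restrain it, putting the copper in compression and the steel in tension. With no external load the two internal forces are equal and opposite, magnitude P.
Setting the final lengths equal and cancelling L: (α₁ − α₂)ΔT = P/(A₁E₁) + P/(A₂E₂).
|α₁ − α₂|·ΔT = 5.2×10⁻⁶ × 124 = 0.0006448.
1/(A₁E₁) + 1/(A₂E₂) = 1/(1600×210×10³) + 1/(1925×116×10³) = 7.454×10⁻⁹ N⁻¹.
So P = 0.0006448 / 7.454×10⁻⁹ = 86.5 kN.
σ_{steel} = P/A₁ = 86500/1600 = 54.06 MPa, tensile.

σ ≈ 54.1 MPa (tensile)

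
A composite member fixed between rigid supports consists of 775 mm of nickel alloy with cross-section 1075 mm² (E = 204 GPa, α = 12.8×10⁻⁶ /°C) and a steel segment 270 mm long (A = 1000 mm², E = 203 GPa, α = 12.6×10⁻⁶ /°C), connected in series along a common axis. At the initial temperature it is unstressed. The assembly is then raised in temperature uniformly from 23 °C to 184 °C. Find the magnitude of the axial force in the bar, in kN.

P ≈ 441 kN (compressive)

If the supports were absent, the total length change would be Σ αᵢΔT Lᵢ = 12.8×10⁻⁶×161×775 + 12.6×10⁻⁶×161×270 = 2.145 mm.
The walls prevent any net length change, so an axial force P (same in every segment) develops. Compatibility: P · Σ Lᵢ/(AᵢEᵢ) = δ_free.
Σ Lᵢ/(AᵢEᵢ) = 775/(1075×204×10³) + 270/(1000×203×10³) = 4.864×10⁻⁶ mm/N.
So P = 2.145 / 4.864×10⁻⁶ = 441 kN, compressive.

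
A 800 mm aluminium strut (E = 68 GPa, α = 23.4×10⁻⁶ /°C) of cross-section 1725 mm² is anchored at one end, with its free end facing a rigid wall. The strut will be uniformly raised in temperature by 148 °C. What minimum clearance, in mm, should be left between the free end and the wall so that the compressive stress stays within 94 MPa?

g ≈ 1.66 mm

Free expansion if unrestrained: δ_free = αΔT L = 23.4×10⁻⁶ × 148 × 800 = 2.771 mm.
At the allowable stress the elastic shortening the wall may impose is σL/E = 94 × 800 / (68×10³) = 1.106 mm.
The gap must absorb the remainder: g_min = 2.771 − 1.106 = 1.665 mm.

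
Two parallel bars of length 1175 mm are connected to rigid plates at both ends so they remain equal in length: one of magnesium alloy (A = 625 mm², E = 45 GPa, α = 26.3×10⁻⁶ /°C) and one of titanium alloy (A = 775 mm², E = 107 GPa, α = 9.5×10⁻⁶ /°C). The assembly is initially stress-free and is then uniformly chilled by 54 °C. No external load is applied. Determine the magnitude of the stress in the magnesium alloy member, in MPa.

σ ≈ 30.5 MPa (tensile)

Equilibrium of a rigid end plate with no external load gives equal and opposite internal forces ±P in the two members. Since α_{magnesium alloy} > α_{titanium alloy}, cooling drives the magnesium alloy into tension and the titanium alloy into compression.
Compatibility of the two members (thermal + elastic change equal): (α₁ − α₂)ΔT = P·[1/(A₁E₁) + 1/(A₂E₂)].
|α₁ − α₂|·ΔT = 16.8×10⁻⁶ × 54 = 0.0009072.
1/(A₁E₁) + 1/(A₂E₂) = 1/(625×45×10³) + 1/(775×107×10³) = 4.761×10⁻⁸ N⁻¹.
P = 0.0009072 / 4.761×10⁻⁸ = 19050 N = 19.05 kN.
σ_{magnesium alloy} = P/A₁ = 19050/625 = 30.48 MPa, tensile.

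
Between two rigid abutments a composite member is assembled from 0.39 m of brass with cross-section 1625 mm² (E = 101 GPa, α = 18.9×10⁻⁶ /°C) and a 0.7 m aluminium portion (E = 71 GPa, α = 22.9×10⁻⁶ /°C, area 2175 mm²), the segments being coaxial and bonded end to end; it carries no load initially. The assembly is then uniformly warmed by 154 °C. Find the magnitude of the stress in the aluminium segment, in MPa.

If the supports were absent, the total length change would be Σ αᵢΔT Lᵢ = 18.9×10⁻⁶×154×390 + 22.9×10⁻⁶×154×700 = 3.604 mm.
Since the ends are fixed, an axial force P builds up, equal in every segment, with P · Σ Lᵢ/(AᵢEᵢ) = δ_free.
The series flexibility is Σ Lᵢ/(AᵢEᵢ) = 390/(1625×101×10³) + 700/(2175×71×10³) = 6.909×10⁻⁶ mm/N.
So P = 3.604 / 6.909×10⁻⁶ = 521.6 kN, compressive.
σ_{aluminium} = P / A = 521600 / 2175 = 239.8 MPa.

σ ≈ 240 MPa (compressive)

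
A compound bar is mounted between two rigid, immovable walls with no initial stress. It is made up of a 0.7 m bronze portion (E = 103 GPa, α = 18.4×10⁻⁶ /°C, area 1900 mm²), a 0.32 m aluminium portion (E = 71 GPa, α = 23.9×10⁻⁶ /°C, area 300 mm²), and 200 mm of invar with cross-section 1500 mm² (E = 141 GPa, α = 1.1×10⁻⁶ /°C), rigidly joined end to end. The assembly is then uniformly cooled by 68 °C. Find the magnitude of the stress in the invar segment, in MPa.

If the supports were absent, the total length change would be Σ αᵢΔT Lᵢ = 18.4×10⁻⁶×68×700 + 23.9×10⁻⁶×68×320 + 1.1×10⁻⁶×68×200 = 1.411 mm.
The walls prevent any net length change, so an axial force P (same in every segment) develops. Compatibility: P · Σ Lᵢ/(AᵢEᵢ) = δ_free.
Σ Lᵢ/(AᵢEᵢ) = 700/(1900×103×10³) + 320/(300×71×10³) + 200/(1500×141×10³) = 1.955×10⁻⁵ mm/N.
P = 1.411 / 1.955×10⁻⁵ = 72180 N = 72.18 kN, tensile.
σ_{invar} = P / A = 72180 / 1500 = 48.12 MPa.

σ ≈ 48.1 MPa (tensile)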